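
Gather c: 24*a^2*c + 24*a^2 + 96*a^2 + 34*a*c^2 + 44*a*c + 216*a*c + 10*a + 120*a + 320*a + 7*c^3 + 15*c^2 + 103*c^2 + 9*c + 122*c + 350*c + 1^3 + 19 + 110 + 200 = 120*a^2 + 450*a + 7*c^3 + c^2*(34*a + 118) + c*(24*a^2 + 260*a + 481) + 330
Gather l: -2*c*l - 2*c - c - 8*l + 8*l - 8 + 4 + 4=-2*c*l - 3*c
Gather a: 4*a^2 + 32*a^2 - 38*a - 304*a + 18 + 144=36*a^2 - 342*a + 162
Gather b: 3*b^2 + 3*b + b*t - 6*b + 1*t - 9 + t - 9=3*b^2 + b*(t - 3) + 2*t - 18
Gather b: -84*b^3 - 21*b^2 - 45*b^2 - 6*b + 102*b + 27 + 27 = -84*b^3 - 66*b^2 + 96*b + 54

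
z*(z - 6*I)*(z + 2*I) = z^3 - 4*I*z^2 + 12*z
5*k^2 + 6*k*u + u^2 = (k + u)*(5*k + u)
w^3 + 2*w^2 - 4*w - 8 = (w - 2)*(w + 2)^2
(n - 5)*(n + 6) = n^2 + n - 30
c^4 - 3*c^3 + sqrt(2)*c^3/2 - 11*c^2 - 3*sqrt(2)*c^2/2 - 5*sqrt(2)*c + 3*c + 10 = (c - 5)*(c + 2)*(c - sqrt(2)/2)*(c + sqrt(2))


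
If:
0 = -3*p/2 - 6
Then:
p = -4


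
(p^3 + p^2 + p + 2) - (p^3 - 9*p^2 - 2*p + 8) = 10*p^2 + 3*p - 6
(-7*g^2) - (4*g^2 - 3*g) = -11*g^2 + 3*g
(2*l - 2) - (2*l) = -2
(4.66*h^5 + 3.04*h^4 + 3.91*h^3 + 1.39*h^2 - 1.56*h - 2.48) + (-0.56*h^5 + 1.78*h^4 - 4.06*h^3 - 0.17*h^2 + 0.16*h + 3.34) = 4.1*h^5 + 4.82*h^4 - 0.149999999999999*h^3 + 1.22*h^2 - 1.4*h + 0.86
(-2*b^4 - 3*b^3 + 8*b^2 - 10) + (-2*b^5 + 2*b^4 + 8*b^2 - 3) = -2*b^5 - 3*b^3 + 16*b^2 - 13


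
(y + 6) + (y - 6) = 2*y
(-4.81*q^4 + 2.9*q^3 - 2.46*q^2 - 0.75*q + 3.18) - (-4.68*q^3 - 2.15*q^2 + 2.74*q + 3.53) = -4.81*q^4 + 7.58*q^3 - 0.31*q^2 - 3.49*q - 0.35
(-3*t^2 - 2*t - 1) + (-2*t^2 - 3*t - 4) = -5*t^2 - 5*t - 5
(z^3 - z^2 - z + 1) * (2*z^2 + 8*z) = 2*z^5 + 6*z^4 - 10*z^3 - 6*z^2 + 8*z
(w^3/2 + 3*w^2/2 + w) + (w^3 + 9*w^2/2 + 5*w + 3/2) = 3*w^3/2 + 6*w^2 + 6*w + 3/2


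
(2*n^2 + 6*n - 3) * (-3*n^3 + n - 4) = -6*n^5 - 18*n^4 + 11*n^3 - 2*n^2 - 27*n + 12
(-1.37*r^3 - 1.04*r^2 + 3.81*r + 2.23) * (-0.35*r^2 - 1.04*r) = 0.4795*r^5 + 1.7888*r^4 - 0.2519*r^3 - 4.7429*r^2 - 2.3192*r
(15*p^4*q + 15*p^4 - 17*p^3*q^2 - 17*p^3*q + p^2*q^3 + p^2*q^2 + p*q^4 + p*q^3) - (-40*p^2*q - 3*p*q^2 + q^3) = 15*p^4*q + 15*p^4 - 17*p^3*q^2 - 17*p^3*q + p^2*q^3 + p^2*q^2 + 40*p^2*q + p*q^4 + p*q^3 + 3*p*q^2 - q^3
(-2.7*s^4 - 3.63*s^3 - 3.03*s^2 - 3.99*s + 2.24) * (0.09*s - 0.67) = -0.243*s^5 + 1.4823*s^4 + 2.1594*s^3 + 1.671*s^2 + 2.8749*s - 1.5008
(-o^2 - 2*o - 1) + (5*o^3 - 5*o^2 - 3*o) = 5*o^3 - 6*o^2 - 5*o - 1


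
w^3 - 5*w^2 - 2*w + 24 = (w - 4)*(w - 3)*(w + 2)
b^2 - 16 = (b - 4)*(b + 4)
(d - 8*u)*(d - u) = d^2 - 9*d*u + 8*u^2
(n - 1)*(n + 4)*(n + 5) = n^3 + 8*n^2 + 11*n - 20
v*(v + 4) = v^2 + 4*v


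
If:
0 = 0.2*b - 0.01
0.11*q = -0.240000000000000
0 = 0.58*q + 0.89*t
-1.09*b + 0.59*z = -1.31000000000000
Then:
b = 0.05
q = -2.18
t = 1.42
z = -2.13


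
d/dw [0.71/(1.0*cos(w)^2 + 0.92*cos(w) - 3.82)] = (1.42*cos(w) + 0.6532)*sin(w)/(1.0*cos(w)^2 + 0.92*cos(w) - 3.82)^2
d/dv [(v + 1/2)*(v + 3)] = 2*v + 7/2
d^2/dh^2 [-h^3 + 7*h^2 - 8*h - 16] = 14 - 6*h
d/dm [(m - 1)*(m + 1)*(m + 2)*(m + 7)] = 4*m^3 + 27*m^2 + 26*m - 9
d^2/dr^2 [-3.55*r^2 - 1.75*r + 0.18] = -7.10000000000000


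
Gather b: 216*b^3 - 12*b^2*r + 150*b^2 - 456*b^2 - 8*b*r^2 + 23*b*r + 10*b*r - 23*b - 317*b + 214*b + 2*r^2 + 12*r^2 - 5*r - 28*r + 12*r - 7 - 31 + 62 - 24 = 216*b^3 + b^2*(-12*r - 306) + b*(-8*r^2 + 33*r - 126) + 14*r^2 - 21*r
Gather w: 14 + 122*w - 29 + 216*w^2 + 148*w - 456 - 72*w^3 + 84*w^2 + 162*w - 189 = -72*w^3 + 300*w^2 + 432*w - 660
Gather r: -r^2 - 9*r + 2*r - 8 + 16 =-r^2 - 7*r + 8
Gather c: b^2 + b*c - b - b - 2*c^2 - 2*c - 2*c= b^2 - 2*b - 2*c^2 + c*(b - 4)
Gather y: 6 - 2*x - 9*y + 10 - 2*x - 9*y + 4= -4*x - 18*y + 20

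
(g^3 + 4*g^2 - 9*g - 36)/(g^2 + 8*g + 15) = (g^2 + g - 12)/(g + 5)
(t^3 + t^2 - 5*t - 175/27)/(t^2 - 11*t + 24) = (t^3 + t^2 - 5*t - 175/27)/(t^2 - 11*t + 24)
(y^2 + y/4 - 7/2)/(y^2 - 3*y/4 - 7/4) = (y + 2)/(y + 1)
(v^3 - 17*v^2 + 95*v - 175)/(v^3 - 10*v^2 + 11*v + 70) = (v - 5)/(v + 2)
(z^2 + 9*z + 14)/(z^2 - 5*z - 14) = (z + 7)/(z - 7)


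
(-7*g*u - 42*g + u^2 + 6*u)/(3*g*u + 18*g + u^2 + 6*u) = (-7*g + u)/(3*g + u)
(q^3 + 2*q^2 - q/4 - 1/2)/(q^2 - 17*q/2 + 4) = (q^2 + 5*q/2 + 1)/(q - 8)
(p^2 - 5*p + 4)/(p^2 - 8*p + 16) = (p - 1)/(p - 4)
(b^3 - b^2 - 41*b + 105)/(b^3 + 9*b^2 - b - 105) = (b - 5)/(b + 5)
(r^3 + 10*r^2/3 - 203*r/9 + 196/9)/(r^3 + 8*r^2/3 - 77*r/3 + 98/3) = (r - 4/3)/(r - 2)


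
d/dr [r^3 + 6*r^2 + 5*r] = 3*r^2 + 12*r + 5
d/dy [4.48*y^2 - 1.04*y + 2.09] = 8.96*y - 1.04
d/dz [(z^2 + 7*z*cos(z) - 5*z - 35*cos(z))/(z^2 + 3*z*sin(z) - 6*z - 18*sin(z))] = (-7*z^3*sin(z) - 3*z^3*cos(z) + 80*z^2*sin(z) + 26*z^2*cos(z) - 22*z^2 - 246*z*sin(z) - 20*z*cos(z) + 231*z + 90*sin(z) - 21*sin(2*z)/2 - 210*cos(z) - 630)/((z - 6)^2*(z + 3*sin(z))^2)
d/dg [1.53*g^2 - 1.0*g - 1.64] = 3.06*g - 1.0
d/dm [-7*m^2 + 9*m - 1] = 9 - 14*m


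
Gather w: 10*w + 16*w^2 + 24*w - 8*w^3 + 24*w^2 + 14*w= -8*w^3 + 40*w^2 + 48*w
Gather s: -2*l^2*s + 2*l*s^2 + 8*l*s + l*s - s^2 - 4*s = s^2*(2*l - 1) + s*(-2*l^2 + 9*l - 4)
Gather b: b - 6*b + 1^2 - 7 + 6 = -5*b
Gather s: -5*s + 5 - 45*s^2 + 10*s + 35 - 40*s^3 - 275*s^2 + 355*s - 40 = -40*s^3 - 320*s^2 + 360*s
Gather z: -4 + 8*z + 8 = 8*z + 4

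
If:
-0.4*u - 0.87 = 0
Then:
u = -2.18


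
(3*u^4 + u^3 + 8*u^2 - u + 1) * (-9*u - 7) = -27*u^5 - 30*u^4 - 79*u^3 - 47*u^2 - 2*u - 7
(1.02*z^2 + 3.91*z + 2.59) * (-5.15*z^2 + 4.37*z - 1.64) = -5.253*z^4 - 15.6791*z^3 + 2.0754*z^2 + 4.9059*z - 4.2476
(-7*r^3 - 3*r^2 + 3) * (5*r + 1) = -35*r^4 - 22*r^3 - 3*r^2 + 15*r + 3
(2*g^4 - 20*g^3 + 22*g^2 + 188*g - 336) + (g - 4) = 2*g^4 - 20*g^3 + 22*g^2 + 189*g - 340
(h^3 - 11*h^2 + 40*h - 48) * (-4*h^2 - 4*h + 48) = -4*h^5 + 40*h^4 - 68*h^3 - 496*h^2 + 2112*h - 2304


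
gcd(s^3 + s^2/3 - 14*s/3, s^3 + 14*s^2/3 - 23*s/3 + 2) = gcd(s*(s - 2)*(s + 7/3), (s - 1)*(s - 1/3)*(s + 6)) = 1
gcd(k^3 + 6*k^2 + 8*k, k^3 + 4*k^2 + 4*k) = k^2 + 2*k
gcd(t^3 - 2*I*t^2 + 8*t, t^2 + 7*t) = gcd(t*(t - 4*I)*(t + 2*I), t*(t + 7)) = t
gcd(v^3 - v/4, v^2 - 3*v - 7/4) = v + 1/2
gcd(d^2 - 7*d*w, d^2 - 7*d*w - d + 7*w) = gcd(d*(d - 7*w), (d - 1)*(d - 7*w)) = -d + 7*w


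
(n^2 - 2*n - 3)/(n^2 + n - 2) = (n^2 - 2*n - 3)/(n^2 + n - 2)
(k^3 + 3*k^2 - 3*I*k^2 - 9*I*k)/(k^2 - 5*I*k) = (k^2 + 3*k*(1 - I) - 9*I)/(k - 5*I)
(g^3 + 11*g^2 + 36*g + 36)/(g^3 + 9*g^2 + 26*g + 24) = (g + 6)/(g + 4)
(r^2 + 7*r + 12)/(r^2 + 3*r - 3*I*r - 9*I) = (r + 4)/(r - 3*I)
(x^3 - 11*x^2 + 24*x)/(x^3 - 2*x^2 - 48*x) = (x - 3)/(x + 6)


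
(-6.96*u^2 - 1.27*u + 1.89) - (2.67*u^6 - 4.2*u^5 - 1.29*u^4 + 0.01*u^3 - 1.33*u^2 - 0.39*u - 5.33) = -2.67*u^6 + 4.2*u^5 + 1.29*u^4 - 0.01*u^3 - 5.63*u^2 - 0.88*u + 7.22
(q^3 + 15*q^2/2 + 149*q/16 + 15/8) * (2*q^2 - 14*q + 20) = 2*q^5 + q^4 - 531*q^3/8 + 187*q^2/8 + 160*q + 75/2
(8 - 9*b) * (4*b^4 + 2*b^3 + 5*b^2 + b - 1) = -36*b^5 + 14*b^4 - 29*b^3 + 31*b^2 + 17*b - 8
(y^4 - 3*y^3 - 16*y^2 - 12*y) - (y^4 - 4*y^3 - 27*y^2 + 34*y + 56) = y^3 + 11*y^2 - 46*y - 56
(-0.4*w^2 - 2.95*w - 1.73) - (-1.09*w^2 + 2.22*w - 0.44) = 0.69*w^2 - 5.17*w - 1.29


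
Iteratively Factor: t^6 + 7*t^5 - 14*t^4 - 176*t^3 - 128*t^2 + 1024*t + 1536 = (t + 2)*(t^5 + 5*t^4 - 24*t^3 - 128*t^2 + 128*t + 768) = (t + 2)*(t + 4)*(t^4 + t^3 - 28*t^2 - 16*t + 192) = (t - 4)*(t + 2)*(t + 4)*(t^3 + 5*t^2 - 8*t - 48) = (t - 4)*(t - 3)*(t + 2)*(t + 4)*(t^2 + 8*t + 16) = (t - 4)*(t - 3)*(t + 2)*(t + 4)^2*(t + 4)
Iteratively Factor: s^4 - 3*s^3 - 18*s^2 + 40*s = (s + 4)*(s^3 - 7*s^2 + 10*s) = s*(s + 4)*(s^2 - 7*s + 10) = s*(s - 5)*(s + 4)*(s - 2)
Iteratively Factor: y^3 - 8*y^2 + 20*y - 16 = (y - 4)*(y^2 - 4*y + 4) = (y - 4)*(y - 2)*(y - 2)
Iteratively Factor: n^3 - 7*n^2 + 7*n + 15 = (n + 1)*(n^2 - 8*n + 15) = (n - 5)*(n + 1)*(n - 3)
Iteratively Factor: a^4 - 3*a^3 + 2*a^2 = (a - 1)*(a^3 - 2*a^2) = a*(a - 1)*(a^2 - 2*a) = a*(a - 2)*(a - 1)*(a)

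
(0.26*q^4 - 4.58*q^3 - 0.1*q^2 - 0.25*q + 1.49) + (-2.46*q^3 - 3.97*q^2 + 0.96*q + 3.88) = 0.26*q^4 - 7.04*q^3 - 4.07*q^2 + 0.71*q + 5.37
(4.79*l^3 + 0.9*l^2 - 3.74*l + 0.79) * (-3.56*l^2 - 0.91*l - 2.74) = -17.0524*l^5 - 7.5629*l^4 - 0.6292*l^3 - 1.875*l^2 + 9.5287*l - 2.1646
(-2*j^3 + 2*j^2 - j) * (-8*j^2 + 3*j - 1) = 16*j^5 - 22*j^4 + 16*j^3 - 5*j^2 + j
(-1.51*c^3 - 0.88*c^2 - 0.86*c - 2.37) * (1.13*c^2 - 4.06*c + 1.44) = -1.7063*c^5 + 5.1362*c^4 + 0.4266*c^3 - 0.4537*c^2 + 8.3838*c - 3.4128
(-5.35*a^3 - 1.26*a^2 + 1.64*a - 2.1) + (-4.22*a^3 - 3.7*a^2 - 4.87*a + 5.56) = -9.57*a^3 - 4.96*a^2 - 3.23*a + 3.46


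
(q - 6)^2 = q^2 - 12*q + 36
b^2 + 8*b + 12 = (b + 2)*(b + 6)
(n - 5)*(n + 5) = n^2 - 25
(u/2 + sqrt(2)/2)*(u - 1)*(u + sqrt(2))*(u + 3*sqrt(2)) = u^4/2 - u^3/2 + 5*sqrt(2)*u^3/2 - 5*sqrt(2)*u^2/2 + 7*u^2 - 7*u + 3*sqrt(2)*u - 3*sqrt(2)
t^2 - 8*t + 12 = (t - 6)*(t - 2)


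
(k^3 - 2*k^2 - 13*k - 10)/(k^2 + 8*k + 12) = (k^2 - 4*k - 5)/(k + 6)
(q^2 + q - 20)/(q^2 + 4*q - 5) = (q - 4)/(q - 1)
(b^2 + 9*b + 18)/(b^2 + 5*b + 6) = (b + 6)/(b + 2)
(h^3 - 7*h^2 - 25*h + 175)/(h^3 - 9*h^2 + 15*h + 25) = (h^2 - 2*h - 35)/(h^2 - 4*h - 5)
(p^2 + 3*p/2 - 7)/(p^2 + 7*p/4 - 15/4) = 2*(2*p^2 + 3*p - 14)/(4*p^2 + 7*p - 15)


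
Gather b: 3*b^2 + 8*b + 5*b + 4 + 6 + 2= 3*b^2 + 13*b + 12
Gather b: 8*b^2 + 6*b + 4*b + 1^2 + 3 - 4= 8*b^2 + 10*b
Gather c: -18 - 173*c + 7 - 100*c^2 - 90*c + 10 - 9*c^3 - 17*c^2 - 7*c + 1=-9*c^3 - 117*c^2 - 270*c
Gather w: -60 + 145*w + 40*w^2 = 40*w^2 + 145*w - 60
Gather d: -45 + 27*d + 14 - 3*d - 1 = 24*d - 32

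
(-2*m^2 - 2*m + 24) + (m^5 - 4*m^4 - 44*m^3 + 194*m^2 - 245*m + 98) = m^5 - 4*m^4 - 44*m^3 + 192*m^2 - 247*m + 122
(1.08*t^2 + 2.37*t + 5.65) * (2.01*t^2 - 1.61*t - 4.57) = 2.1708*t^4 + 3.0249*t^3 + 2.6052*t^2 - 19.9274*t - 25.8205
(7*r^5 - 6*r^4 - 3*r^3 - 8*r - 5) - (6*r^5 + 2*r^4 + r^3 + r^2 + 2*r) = r^5 - 8*r^4 - 4*r^3 - r^2 - 10*r - 5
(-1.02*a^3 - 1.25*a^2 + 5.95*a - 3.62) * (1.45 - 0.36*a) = 0.3672*a^4 - 1.029*a^3 - 3.9545*a^2 + 9.9307*a - 5.249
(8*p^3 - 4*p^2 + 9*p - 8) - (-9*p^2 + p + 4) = 8*p^3 + 5*p^2 + 8*p - 12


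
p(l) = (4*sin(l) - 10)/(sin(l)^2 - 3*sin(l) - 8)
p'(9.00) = 0.60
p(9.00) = 0.92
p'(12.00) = -1.67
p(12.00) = 1.99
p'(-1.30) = -1.30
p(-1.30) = 3.31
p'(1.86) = 0.13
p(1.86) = 0.62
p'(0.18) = -0.80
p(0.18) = 1.09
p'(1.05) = -0.24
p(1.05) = 0.66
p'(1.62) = 0.02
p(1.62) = 0.60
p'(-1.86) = 1.37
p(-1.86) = 3.29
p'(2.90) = 0.74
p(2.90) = 1.04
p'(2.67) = 0.57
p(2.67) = 0.89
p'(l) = (-2*sin(l)*cos(l) + 3*cos(l))*(4*sin(l) - 10)/(sin(l)^2 - 3*sin(l) - 8)^2 + 4*cos(l)/(sin(l)^2 - 3*sin(l) - 8) = 2*(10*sin(l) + cos(2*l) - 32)*cos(l)/(sin(l)^2 - 3*sin(l) - 8)^2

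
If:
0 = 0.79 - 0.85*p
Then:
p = 0.93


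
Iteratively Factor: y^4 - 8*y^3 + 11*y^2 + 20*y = (y - 5)*(y^3 - 3*y^2 - 4*y) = (y - 5)*(y + 1)*(y^2 - 4*y) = y*(y - 5)*(y + 1)*(y - 4)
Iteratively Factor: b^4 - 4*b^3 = (b)*(b^3 - 4*b^2) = b^2*(b^2 - 4*b) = b^3*(b - 4)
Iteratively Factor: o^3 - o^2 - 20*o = (o + 4)*(o^2 - 5*o) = (o - 5)*(o + 4)*(o)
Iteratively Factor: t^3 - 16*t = (t - 4)*(t^2 + 4*t) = (t - 4)*(t + 4)*(t)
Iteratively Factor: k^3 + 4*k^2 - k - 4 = (k + 1)*(k^2 + 3*k - 4) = (k + 1)*(k + 4)*(k - 1)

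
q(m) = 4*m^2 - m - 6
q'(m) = 8*m - 1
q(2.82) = 22.99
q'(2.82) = 21.56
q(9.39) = 337.30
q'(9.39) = 74.12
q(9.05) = 312.56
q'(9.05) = 71.40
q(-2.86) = 29.58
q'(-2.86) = -23.88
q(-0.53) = -4.35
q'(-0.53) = -5.24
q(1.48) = 1.28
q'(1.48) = 10.84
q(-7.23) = 210.32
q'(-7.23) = -58.84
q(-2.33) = 18.05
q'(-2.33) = -19.64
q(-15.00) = 909.00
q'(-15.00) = -121.00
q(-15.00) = 909.00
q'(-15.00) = -121.00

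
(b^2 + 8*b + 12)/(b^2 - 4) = (b + 6)/(b - 2)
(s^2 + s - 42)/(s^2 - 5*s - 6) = (s + 7)/(s + 1)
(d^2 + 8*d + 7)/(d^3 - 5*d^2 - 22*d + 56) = (d^2 + 8*d + 7)/(d^3 - 5*d^2 - 22*d + 56)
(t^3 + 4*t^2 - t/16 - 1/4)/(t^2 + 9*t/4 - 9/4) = (16*t^3 + 64*t^2 - t - 4)/(4*(4*t^2 + 9*t - 9))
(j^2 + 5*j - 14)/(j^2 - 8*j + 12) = (j + 7)/(j - 6)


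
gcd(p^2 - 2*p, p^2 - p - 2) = p - 2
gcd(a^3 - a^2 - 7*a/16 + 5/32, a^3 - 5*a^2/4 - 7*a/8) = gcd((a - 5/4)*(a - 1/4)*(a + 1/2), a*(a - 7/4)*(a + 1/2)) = a + 1/2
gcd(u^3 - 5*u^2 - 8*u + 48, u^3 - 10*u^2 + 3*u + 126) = u + 3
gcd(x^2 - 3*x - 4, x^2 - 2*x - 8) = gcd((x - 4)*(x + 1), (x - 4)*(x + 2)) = x - 4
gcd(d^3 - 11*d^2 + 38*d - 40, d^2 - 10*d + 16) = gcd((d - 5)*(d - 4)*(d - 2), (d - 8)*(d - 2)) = d - 2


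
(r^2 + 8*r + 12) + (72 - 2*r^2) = -r^2 + 8*r + 84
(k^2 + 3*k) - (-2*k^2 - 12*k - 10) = 3*k^2 + 15*k + 10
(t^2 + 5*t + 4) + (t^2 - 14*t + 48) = 2*t^2 - 9*t + 52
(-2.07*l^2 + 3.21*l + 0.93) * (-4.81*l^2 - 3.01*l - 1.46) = 9.9567*l^4 - 9.2094*l^3 - 11.1132*l^2 - 7.4859*l - 1.3578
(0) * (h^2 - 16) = 0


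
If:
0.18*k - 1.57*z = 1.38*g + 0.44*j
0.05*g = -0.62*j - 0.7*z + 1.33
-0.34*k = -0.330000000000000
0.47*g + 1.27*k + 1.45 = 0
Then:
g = -5.71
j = -4.66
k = 0.97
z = 6.43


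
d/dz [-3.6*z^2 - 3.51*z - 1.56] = -7.2*z - 3.51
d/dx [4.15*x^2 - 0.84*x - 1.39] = 8.3*x - 0.84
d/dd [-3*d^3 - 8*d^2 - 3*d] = -9*d^2 - 16*d - 3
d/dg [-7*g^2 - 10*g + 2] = -14*g - 10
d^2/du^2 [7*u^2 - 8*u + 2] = 14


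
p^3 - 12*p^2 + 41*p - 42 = (p - 7)*(p - 3)*(p - 2)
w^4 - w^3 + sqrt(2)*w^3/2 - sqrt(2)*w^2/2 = w^2*(w - 1)*(w + sqrt(2)/2)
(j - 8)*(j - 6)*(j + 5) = j^3 - 9*j^2 - 22*j + 240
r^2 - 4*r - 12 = (r - 6)*(r + 2)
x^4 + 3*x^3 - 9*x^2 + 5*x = x*(x - 1)^2*(x + 5)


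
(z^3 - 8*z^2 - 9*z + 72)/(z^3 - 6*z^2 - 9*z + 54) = (z - 8)/(z - 6)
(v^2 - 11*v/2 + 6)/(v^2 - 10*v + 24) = (v - 3/2)/(v - 6)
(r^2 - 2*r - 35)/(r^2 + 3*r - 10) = (r - 7)/(r - 2)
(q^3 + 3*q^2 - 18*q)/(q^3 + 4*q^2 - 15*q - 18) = q/(q + 1)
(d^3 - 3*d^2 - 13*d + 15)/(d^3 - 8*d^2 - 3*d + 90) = (d - 1)/(d - 6)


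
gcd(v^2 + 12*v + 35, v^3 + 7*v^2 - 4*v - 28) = v + 7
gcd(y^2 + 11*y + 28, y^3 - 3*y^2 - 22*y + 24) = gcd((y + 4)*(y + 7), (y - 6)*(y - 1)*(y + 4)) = y + 4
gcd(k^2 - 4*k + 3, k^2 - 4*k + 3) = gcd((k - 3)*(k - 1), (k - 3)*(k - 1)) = k^2 - 4*k + 3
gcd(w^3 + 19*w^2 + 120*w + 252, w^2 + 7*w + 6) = w + 6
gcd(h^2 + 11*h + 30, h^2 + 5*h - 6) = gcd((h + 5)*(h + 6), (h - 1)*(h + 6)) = h + 6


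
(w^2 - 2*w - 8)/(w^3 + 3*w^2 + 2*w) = (w - 4)/(w*(w + 1))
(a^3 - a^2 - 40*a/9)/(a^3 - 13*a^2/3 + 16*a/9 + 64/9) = a*(3*a + 5)/(3*a^2 - 5*a - 8)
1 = 1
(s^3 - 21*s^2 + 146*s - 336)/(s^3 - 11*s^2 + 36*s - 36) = (s^2 - 15*s + 56)/(s^2 - 5*s + 6)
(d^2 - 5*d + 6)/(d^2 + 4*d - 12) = (d - 3)/(d + 6)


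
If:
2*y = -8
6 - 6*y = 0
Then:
No Solution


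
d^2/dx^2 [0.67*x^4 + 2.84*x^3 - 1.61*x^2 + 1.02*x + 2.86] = 8.04*x^2 + 17.04*x - 3.22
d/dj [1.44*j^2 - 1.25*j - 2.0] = 2.88*j - 1.25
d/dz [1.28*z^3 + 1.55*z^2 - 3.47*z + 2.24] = 3.84*z^2 + 3.1*z - 3.47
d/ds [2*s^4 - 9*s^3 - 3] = s^2*(8*s - 27)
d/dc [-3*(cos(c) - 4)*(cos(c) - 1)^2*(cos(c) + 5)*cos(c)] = 3*(5*cos(c)^4 - 4*cos(c)^3 - 63*cos(c)^2 + 82*cos(c) - 20)*sin(c)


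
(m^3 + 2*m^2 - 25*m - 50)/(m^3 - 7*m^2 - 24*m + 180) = (m^2 - 3*m - 10)/(m^2 - 12*m + 36)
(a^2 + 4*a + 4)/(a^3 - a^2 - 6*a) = (a + 2)/(a*(a - 3))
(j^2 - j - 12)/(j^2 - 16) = (j + 3)/(j + 4)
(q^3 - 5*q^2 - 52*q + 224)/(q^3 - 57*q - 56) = (q - 4)/(q + 1)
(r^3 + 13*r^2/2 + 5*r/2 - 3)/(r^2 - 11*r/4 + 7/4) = 2*(2*r^3 + 13*r^2 + 5*r - 6)/(4*r^2 - 11*r + 7)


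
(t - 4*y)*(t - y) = t^2 - 5*t*y + 4*y^2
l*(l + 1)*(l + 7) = l^3 + 8*l^2 + 7*l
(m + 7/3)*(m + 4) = m^2 + 19*m/3 + 28/3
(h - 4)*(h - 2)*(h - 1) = h^3 - 7*h^2 + 14*h - 8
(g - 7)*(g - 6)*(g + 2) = g^3 - 11*g^2 + 16*g + 84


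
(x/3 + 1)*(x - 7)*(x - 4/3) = x^3/3 - 16*x^2/9 - 47*x/9 + 28/3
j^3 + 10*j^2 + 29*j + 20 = (j + 1)*(j + 4)*(j + 5)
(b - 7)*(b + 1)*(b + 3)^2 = b^4 - 34*b^2 - 96*b - 63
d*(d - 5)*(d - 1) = d^3 - 6*d^2 + 5*d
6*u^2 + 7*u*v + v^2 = (u + v)*(6*u + v)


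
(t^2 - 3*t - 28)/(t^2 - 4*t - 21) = (t + 4)/(t + 3)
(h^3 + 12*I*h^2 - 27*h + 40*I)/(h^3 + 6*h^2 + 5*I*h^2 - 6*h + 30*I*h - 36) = (h^3 + 12*I*h^2 - 27*h + 40*I)/(h^3 + h^2*(6 + 5*I) + h*(-6 + 30*I) - 36)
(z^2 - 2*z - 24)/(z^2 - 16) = (z - 6)/(z - 4)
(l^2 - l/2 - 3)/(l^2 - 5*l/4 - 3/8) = 4*(-2*l^2 + l + 6)/(-8*l^2 + 10*l + 3)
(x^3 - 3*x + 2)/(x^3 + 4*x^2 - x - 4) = (x^2 + x - 2)/(x^2 + 5*x + 4)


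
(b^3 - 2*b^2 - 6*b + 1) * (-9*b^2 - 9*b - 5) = -9*b^5 + 9*b^4 + 67*b^3 + 55*b^2 + 21*b - 5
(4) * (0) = 0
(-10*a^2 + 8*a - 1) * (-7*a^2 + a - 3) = 70*a^4 - 66*a^3 + 45*a^2 - 25*a + 3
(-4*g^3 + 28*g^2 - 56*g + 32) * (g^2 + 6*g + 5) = -4*g^5 + 4*g^4 + 92*g^3 - 164*g^2 - 88*g + 160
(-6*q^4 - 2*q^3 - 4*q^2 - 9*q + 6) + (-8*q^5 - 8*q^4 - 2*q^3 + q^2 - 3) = -8*q^5 - 14*q^4 - 4*q^3 - 3*q^2 - 9*q + 3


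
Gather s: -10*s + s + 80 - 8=72 - 9*s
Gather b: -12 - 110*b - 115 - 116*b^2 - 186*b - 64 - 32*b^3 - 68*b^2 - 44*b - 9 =-32*b^3 - 184*b^2 - 340*b - 200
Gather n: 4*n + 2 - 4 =4*n - 2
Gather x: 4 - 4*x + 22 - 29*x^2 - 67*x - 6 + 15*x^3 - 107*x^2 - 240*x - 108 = 15*x^3 - 136*x^2 - 311*x - 88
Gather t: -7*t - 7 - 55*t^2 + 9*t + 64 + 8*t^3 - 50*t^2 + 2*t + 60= 8*t^3 - 105*t^2 + 4*t + 117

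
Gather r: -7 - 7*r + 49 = 42 - 7*r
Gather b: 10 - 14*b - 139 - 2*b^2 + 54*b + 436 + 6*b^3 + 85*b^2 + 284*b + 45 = 6*b^3 + 83*b^2 + 324*b + 352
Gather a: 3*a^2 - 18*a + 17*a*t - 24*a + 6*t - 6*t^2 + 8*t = 3*a^2 + a*(17*t - 42) - 6*t^2 + 14*t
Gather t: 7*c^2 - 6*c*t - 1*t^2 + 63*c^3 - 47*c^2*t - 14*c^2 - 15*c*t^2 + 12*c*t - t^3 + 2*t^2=63*c^3 - 7*c^2 - t^3 + t^2*(1 - 15*c) + t*(-47*c^2 + 6*c)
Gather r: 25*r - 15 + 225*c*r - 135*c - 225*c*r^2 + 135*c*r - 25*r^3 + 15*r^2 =-135*c - 25*r^3 + r^2*(15 - 225*c) + r*(360*c + 25) - 15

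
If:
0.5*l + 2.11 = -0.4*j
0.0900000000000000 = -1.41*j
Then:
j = -0.06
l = -4.17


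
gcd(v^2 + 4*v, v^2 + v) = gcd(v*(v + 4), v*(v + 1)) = v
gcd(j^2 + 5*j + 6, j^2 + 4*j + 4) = j + 2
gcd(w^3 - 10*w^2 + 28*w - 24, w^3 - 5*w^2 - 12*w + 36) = w^2 - 8*w + 12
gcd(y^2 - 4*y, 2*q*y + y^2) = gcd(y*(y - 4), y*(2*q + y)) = y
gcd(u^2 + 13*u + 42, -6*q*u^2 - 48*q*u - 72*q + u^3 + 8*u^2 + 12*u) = u + 6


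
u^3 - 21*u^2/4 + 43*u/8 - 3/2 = (u - 4)*(u - 3/4)*(u - 1/2)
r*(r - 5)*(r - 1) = r^3 - 6*r^2 + 5*r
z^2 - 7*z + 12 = (z - 4)*(z - 3)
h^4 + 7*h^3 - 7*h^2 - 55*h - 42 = (h - 3)*(h + 1)*(h + 2)*(h + 7)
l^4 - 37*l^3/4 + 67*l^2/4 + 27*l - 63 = (l - 6)*(l - 3)*(l - 2)*(l + 7/4)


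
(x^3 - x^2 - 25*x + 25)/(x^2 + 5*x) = x - 6 + 5/x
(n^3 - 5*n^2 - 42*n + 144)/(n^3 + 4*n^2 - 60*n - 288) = (n - 3)/(n + 6)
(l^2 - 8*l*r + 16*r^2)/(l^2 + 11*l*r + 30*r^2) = (l^2 - 8*l*r + 16*r^2)/(l^2 + 11*l*r + 30*r^2)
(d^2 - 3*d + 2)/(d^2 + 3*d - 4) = (d - 2)/(d + 4)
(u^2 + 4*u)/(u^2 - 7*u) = (u + 4)/(u - 7)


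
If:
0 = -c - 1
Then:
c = -1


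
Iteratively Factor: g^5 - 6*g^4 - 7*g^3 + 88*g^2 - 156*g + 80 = (g - 2)*(g^4 - 4*g^3 - 15*g^2 + 58*g - 40) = (g - 2)*(g + 4)*(g^3 - 8*g^2 + 17*g - 10) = (g - 2)*(g - 1)*(g + 4)*(g^2 - 7*g + 10) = (g - 5)*(g - 2)*(g - 1)*(g + 4)*(g - 2)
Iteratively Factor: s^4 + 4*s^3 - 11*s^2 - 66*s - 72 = (s + 3)*(s^3 + s^2 - 14*s - 24) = (s + 2)*(s + 3)*(s^2 - s - 12) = (s + 2)*(s + 3)^2*(s - 4)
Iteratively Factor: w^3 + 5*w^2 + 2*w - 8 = (w + 2)*(w^2 + 3*w - 4) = (w + 2)*(w + 4)*(w - 1)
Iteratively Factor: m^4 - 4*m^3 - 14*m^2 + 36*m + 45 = (m - 5)*(m^3 + m^2 - 9*m - 9) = (m - 5)*(m + 1)*(m^2 - 9) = (m - 5)*(m - 3)*(m + 1)*(m + 3)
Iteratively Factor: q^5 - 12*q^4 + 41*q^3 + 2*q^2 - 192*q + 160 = (q + 2)*(q^4 - 14*q^3 + 69*q^2 - 136*q + 80) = (q - 5)*(q + 2)*(q^3 - 9*q^2 + 24*q - 16) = (q - 5)*(q - 1)*(q + 2)*(q^2 - 8*q + 16) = (q - 5)*(q - 4)*(q - 1)*(q + 2)*(q - 4)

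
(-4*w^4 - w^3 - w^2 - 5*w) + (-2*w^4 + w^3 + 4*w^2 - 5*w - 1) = -6*w^4 + 3*w^2 - 10*w - 1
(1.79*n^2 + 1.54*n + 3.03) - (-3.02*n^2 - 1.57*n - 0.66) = 4.81*n^2 + 3.11*n + 3.69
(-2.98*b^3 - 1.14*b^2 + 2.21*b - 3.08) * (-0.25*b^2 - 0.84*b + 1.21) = 0.745*b^5 + 2.7882*b^4 - 3.2007*b^3 - 2.4658*b^2 + 5.2613*b - 3.7268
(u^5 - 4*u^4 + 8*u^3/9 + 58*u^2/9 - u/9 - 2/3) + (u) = u^5 - 4*u^4 + 8*u^3/9 + 58*u^2/9 + 8*u/9 - 2/3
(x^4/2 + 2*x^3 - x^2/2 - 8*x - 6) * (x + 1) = x^5/2 + 5*x^4/2 + 3*x^3/2 - 17*x^2/2 - 14*x - 6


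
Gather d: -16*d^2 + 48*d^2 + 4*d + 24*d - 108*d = 32*d^2 - 80*d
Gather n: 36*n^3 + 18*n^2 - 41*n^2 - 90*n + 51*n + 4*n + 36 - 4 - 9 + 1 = 36*n^3 - 23*n^2 - 35*n + 24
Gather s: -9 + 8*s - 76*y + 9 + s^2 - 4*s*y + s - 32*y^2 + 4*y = s^2 + s*(9 - 4*y) - 32*y^2 - 72*y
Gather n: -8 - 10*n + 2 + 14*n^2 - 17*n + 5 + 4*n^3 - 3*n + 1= 4*n^3 + 14*n^2 - 30*n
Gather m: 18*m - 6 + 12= 18*m + 6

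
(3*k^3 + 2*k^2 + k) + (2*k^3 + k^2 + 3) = 5*k^3 + 3*k^2 + k + 3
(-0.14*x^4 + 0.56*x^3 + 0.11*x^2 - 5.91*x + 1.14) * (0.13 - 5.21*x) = 0.7294*x^5 - 2.9358*x^4 - 0.5003*x^3 + 30.8054*x^2 - 6.7077*x + 0.1482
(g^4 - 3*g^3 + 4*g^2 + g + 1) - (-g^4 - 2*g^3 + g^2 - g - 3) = 2*g^4 - g^3 + 3*g^2 + 2*g + 4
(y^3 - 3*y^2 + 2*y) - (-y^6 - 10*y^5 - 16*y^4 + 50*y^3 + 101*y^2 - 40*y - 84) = y^6 + 10*y^5 + 16*y^4 - 49*y^3 - 104*y^2 + 42*y + 84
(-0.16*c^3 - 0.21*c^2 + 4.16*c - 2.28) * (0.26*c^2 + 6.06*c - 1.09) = -0.0416*c^5 - 1.0242*c^4 - 0.0165999999999997*c^3 + 24.8457*c^2 - 18.3512*c + 2.4852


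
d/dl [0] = 0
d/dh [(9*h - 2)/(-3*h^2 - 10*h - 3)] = (27*h^2 - 12*h - 47)/(9*h^4 + 60*h^3 + 118*h^2 + 60*h + 9)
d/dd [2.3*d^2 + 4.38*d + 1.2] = 4.6*d + 4.38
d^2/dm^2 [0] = 0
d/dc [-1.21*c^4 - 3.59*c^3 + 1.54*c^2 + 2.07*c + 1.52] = -4.84*c^3 - 10.77*c^2 + 3.08*c + 2.07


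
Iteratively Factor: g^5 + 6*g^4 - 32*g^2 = (g)*(g^4 + 6*g^3 - 32*g) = g^2*(g^3 + 6*g^2 - 32) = g^2*(g + 4)*(g^2 + 2*g - 8) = g^2*(g + 4)^2*(g - 2)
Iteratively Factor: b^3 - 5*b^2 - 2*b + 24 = (b - 3)*(b^2 - 2*b - 8) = (b - 4)*(b - 3)*(b + 2)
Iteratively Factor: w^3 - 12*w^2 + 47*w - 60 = (w - 3)*(w^2 - 9*w + 20) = (w - 5)*(w - 3)*(w - 4)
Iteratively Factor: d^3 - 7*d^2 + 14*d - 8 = (d - 4)*(d^2 - 3*d + 2) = (d - 4)*(d - 1)*(d - 2)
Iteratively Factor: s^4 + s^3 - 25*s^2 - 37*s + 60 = (s + 4)*(s^3 - 3*s^2 - 13*s + 15) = (s - 1)*(s + 4)*(s^2 - 2*s - 15) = (s - 5)*(s - 1)*(s + 4)*(s + 3)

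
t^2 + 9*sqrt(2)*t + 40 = (t + 4*sqrt(2))*(t + 5*sqrt(2))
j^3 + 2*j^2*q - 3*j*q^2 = j*(j - q)*(j + 3*q)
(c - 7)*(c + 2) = c^2 - 5*c - 14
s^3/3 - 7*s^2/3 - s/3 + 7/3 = (s/3 + 1/3)*(s - 7)*(s - 1)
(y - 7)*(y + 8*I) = y^2 - 7*y + 8*I*y - 56*I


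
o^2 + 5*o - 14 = (o - 2)*(o + 7)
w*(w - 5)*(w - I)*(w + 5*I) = w^4 - 5*w^3 + 4*I*w^3 + 5*w^2 - 20*I*w^2 - 25*w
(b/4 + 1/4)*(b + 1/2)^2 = b^3/4 + b^2/2 + 5*b/16 + 1/16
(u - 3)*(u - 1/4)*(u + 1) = u^3 - 9*u^2/4 - 5*u/2 + 3/4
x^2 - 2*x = x*(x - 2)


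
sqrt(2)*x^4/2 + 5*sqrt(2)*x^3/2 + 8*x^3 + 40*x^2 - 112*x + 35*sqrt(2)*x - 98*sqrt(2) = (x - 2)*(x + 7)*(x + 7*sqrt(2))*(sqrt(2)*x/2 + 1)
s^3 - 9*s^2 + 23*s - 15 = (s - 5)*(s - 3)*(s - 1)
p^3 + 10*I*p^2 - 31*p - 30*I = (p + 2*I)*(p + 3*I)*(p + 5*I)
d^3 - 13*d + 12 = (d - 3)*(d - 1)*(d + 4)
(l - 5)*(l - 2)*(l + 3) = l^3 - 4*l^2 - 11*l + 30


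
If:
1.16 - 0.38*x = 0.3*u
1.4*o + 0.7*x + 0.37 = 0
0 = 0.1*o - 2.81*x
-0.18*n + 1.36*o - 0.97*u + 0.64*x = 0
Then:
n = -22.89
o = -0.26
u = 3.88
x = -0.01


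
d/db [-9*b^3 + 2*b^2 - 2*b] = -27*b^2 + 4*b - 2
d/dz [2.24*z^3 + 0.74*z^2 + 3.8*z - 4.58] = 6.72*z^2 + 1.48*z + 3.8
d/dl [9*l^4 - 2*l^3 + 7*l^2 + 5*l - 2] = 36*l^3 - 6*l^2 + 14*l + 5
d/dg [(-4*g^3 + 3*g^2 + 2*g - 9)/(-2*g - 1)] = 2*(8*g^3 + 3*g^2 - 3*g - 10)/(4*g^2 + 4*g + 1)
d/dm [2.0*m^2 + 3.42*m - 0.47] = 4.0*m + 3.42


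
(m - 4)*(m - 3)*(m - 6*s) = m^3 - 6*m^2*s - 7*m^2 + 42*m*s + 12*m - 72*s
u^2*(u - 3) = u^3 - 3*u^2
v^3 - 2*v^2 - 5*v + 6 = (v - 3)*(v - 1)*(v + 2)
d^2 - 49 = (d - 7)*(d + 7)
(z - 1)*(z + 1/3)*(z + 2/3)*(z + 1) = z^4 + z^3 - 7*z^2/9 - z - 2/9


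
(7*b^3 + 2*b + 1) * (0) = 0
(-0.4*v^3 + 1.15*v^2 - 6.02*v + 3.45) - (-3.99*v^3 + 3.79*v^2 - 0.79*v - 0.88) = 3.59*v^3 - 2.64*v^2 - 5.23*v + 4.33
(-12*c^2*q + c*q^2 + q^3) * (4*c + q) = -48*c^3*q - 8*c^2*q^2 + 5*c*q^3 + q^4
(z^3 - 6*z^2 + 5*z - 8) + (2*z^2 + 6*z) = z^3 - 4*z^2 + 11*z - 8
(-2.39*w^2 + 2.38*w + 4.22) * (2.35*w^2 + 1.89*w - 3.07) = -5.6165*w^4 + 1.0759*w^3 + 21.7525*w^2 + 0.6692*w - 12.9554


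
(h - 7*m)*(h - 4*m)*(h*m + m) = h^3*m - 11*h^2*m^2 + h^2*m + 28*h*m^3 - 11*h*m^2 + 28*m^3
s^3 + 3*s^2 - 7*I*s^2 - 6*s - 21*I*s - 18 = (s + 3)*(s - 6*I)*(s - I)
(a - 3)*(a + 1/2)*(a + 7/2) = a^3 + a^2 - 41*a/4 - 21/4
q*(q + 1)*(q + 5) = q^3 + 6*q^2 + 5*q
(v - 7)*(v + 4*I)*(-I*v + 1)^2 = -v^4 + 7*v^3 - 6*I*v^3 + 9*v^2 + 42*I*v^2 - 63*v + 4*I*v - 28*I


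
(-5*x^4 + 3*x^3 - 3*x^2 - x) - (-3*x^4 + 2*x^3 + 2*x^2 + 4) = -2*x^4 + x^3 - 5*x^2 - x - 4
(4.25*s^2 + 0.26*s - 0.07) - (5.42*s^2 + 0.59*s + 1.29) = -1.17*s^2 - 0.33*s - 1.36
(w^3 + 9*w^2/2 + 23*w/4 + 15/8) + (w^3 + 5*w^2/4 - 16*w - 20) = 2*w^3 + 23*w^2/4 - 41*w/4 - 145/8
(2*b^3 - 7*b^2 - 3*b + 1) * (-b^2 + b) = -2*b^5 + 9*b^4 - 4*b^3 - 4*b^2 + b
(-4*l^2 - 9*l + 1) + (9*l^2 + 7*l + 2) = 5*l^2 - 2*l + 3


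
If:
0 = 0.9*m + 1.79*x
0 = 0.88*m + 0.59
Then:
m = -0.67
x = 0.34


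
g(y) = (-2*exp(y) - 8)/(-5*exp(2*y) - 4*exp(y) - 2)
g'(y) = (-2*exp(y) - 8)*(10*exp(2*y) + 4*exp(y))/(-5*exp(2*y) - 4*exp(y) - 2)^2 - 2*exp(y)/(-5*exp(2*y) - 4*exp(y) - 2)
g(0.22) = 0.71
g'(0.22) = -0.82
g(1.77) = 0.10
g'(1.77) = -0.13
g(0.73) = 0.38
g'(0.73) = -0.49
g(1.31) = 0.18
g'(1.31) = -0.23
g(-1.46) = 2.65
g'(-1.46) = -1.07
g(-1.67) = 2.86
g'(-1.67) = -0.95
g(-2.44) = 3.43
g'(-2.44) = -0.54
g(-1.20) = 2.35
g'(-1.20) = -1.19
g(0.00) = 0.91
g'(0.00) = -0.98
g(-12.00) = 4.00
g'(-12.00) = 0.00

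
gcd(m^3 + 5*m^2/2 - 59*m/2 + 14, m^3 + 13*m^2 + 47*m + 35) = m + 7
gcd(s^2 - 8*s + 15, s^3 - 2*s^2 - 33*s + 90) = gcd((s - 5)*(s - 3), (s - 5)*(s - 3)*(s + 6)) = s^2 - 8*s + 15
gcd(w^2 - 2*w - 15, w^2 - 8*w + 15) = w - 5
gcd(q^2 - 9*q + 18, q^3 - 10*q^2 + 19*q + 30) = q - 6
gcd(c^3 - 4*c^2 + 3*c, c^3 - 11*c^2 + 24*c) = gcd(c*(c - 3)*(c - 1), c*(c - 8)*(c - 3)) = c^2 - 3*c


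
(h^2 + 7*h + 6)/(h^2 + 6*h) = (h + 1)/h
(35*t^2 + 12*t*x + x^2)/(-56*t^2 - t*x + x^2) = (5*t + x)/(-8*t + x)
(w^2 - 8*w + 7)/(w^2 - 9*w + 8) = (w - 7)/(w - 8)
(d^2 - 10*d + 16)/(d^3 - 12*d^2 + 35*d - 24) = (d - 2)/(d^2 - 4*d + 3)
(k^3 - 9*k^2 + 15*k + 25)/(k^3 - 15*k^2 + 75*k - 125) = (k + 1)/(k - 5)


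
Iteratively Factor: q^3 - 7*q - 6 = (q + 2)*(q^2 - 2*q - 3) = (q - 3)*(q + 2)*(q + 1)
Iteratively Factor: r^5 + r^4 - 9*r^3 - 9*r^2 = (r + 1)*(r^4 - 9*r^2) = (r - 3)*(r + 1)*(r^3 + 3*r^2) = r*(r - 3)*(r + 1)*(r^2 + 3*r) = r^2*(r - 3)*(r + 1)*(r + 3)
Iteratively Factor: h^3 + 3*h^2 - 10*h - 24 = (h + 4)*(h^2 - h - 6) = (h - 3)*(h + 4)*(h + 2)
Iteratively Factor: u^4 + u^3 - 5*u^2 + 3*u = (u)*(u^3 + u^2 - 5*u + 3) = u*(u - 1)*(u^2 + 2*u - 3) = u*(u - 1)^2*(u + 3)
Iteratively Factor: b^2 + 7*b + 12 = (b + 3)*(b + 4)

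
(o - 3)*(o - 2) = o^2 - 5*o + 6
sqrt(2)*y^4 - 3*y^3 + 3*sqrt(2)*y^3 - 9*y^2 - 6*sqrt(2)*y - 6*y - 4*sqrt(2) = (y + 2)*(y - 2*sqrt(2))*(y + sqrt(2)/2)*(sqrt(2)*y + sqrt(2))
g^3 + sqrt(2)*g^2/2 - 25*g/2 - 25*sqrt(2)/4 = (g - 5*sqrt(2)/2)*(g + sqrt(2)/2)*(g + 5*sqrt(2)/2)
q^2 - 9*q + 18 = (q - 6)*(q - 3)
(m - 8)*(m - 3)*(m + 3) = m^3 - 8*m^2 - 9*m + 72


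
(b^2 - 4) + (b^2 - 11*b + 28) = 2*b^2 - 11*b + 24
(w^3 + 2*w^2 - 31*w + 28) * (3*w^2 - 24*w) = 3*w^5 - 18*w^4 - 141*w^3 + 828*w^2 - 672*w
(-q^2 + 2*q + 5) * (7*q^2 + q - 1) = -7*q^4 + 13*q^3 + 38*q^2 + 3*q - 5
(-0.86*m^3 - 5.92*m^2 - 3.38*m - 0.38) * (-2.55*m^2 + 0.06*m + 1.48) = 2.193*m^5 + 15.0444*m^4 + 6.991*m^3 - 7.9954*m^2 - 5.0252*m - 0.5624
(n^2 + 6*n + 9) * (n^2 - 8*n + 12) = n^4 - 2*n^3 - 27*n^2 + 108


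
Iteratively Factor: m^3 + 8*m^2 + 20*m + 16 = (m + 2)*(m^2 + 6*m + 8) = (m + 2)*(m + 4)*(m + 2)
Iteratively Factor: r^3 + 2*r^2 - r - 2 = (r - 1)*(r^2 + 3*r + 2) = (r - 1)*(r + 1)*(r + 2)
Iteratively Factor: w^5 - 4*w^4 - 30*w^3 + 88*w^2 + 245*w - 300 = (w - 5)*(w^4 + w^3 - 25*w^2 - 37*w + 60) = (w - 5)*(w + 4)*(w^3 - 3*w^2 - 13*w + 15) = (w - 5)*(w - 1)*(w + 4)*(w^2 - 2*w - 15) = (w - 5)^2*(w - 1)*(w + 4)*(w + 3)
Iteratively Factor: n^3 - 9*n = (n + 3)*(n^2 - 3*n) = n*(n + 3)*(n - 3)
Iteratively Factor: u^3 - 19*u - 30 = (u + 2)*(u^2 - 2*u - 15) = (u - 5)*(u + 2)*(u + 3)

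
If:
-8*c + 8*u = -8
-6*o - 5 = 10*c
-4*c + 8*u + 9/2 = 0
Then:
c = 7/8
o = -55/24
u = -1/8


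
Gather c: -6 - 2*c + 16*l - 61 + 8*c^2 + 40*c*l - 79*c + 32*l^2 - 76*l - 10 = 8*c^2 + c*(40*l - 81) + 32*l^2 - 60*l - 77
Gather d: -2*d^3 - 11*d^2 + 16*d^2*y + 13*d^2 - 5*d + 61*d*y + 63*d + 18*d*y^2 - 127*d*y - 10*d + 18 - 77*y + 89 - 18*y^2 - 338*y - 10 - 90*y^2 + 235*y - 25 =-2*d^3 + d^2*(16*y + 2) + d*(18*y^2 - 66*y + 48) - 108*y^2 - 180*y + 72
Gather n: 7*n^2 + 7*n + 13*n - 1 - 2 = 7*n^2 + 20*n - 3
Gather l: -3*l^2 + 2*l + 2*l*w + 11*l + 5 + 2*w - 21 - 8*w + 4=-3*l^2 + l*(2*w + 13) - 6*w - 12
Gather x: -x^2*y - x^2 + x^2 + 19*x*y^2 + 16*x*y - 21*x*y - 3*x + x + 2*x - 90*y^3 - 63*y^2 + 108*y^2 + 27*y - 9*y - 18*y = -x^2*y + x*(19*y^2 - 5*y) - 90*y^3 + 45*y^2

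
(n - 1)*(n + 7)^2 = n^3 + 13*n^2 + 35*n - 49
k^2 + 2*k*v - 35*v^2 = (k - 5*v)*(k + 7*v)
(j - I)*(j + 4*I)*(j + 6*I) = j^3 + 9*I*j^2 - 14*j + 24*I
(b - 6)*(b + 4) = b^2 - 2*b - 24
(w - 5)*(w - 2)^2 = w^3 - 9*w^2 + 24*w - 20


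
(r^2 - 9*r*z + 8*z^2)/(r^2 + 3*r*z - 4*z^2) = (r - 8*z)/(r + 4*z)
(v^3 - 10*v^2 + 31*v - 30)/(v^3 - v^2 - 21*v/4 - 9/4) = 4*(v^2 - 7*v + 10)/(4*v^2 + 8*v + 3)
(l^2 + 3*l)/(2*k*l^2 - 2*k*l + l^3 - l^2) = (l + 3)/(2*k*l - 2*k + l^2 - l)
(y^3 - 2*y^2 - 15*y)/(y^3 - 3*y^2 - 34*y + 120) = y*(y + 3)/(y^2 + 2*y - 24)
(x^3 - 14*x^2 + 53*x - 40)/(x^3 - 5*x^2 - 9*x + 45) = (x^2 - 9*x + 8)/(x^2 - 9)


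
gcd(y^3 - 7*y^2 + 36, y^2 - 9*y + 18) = y^2 - 9*y + 18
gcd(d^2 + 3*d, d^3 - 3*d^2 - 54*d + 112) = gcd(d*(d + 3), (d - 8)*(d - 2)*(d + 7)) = 1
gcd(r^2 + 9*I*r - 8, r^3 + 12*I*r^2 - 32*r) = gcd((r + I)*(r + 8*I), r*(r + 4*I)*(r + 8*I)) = r + 8*I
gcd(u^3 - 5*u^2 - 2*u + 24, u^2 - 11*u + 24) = u - 3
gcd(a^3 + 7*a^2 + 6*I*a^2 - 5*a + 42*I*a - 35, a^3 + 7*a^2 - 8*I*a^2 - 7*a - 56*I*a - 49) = a + 7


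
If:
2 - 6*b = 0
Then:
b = 1/3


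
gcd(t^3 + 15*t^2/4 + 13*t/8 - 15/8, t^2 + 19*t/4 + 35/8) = t + 5/4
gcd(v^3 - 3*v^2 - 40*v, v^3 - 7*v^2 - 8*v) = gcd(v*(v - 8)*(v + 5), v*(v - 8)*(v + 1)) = v^2 - 8*v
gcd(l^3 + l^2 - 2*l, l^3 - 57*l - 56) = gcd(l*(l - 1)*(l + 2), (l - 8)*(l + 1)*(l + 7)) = 1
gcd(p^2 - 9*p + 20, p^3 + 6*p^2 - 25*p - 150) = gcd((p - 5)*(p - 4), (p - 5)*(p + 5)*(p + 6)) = p - 5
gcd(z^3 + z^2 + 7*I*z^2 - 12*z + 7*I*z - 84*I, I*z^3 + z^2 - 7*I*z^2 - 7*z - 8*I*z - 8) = 1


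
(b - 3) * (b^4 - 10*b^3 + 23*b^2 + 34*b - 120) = b^5 - 13*b^4 + 53*b^3 - 35*b^2 - 222*b + 360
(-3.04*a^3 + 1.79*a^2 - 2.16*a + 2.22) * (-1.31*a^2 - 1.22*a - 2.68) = 3.9824*a^5 + 1.3639*a^4 + 8.793*a^3 - 5.0702*a^2 + 3.0804*a - 5.9496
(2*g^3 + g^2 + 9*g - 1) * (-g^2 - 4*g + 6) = -2*g^5 - 9*g^4 - g^3 - 29*g^2 + 58*g - 6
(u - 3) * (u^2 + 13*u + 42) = u^3 + 10*u^2 + 3*u - 126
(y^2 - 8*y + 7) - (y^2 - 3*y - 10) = 17 - 5*y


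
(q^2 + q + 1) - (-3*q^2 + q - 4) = 4*q^2 + 5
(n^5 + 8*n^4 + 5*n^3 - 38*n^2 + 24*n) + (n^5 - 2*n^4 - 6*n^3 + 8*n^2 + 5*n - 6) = 2*n^5 + 6*n^4 - n^3 - 30*n^2 + 29*n - 6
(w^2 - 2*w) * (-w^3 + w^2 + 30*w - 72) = -w^5 + 3*w^4 + 28*w^3 - 132*w^2 + 144*w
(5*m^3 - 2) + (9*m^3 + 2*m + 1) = 14*m^3 + 2*m - 1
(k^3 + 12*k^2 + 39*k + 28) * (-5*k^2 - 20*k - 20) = -5*k^5 - 80*k^4 - 455*k^3 - 1160*k^2 - 1340*k - 560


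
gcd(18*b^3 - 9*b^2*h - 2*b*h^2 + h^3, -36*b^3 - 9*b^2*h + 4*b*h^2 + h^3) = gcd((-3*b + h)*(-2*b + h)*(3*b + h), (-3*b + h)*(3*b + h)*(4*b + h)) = 9*b^2 - h^2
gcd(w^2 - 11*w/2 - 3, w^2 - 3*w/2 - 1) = w + 1/2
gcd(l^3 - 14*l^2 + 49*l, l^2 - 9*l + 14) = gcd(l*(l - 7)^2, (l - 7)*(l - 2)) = l - 7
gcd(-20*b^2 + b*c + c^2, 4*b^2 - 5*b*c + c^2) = 4*b - c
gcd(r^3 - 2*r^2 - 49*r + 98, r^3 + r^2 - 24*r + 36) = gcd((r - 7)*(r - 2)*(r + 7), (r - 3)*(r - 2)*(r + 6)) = r - 2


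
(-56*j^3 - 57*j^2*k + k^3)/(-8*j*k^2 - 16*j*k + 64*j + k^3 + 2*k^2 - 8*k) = (7*j^2 + 8*j*k + k^2)/(k^2 + 2*k - 8)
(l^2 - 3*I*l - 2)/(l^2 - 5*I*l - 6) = (l - I)/(l - 3*I)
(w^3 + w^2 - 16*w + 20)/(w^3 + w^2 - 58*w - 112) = (w^3 + w^2 - 16*w + 20)/(w^3 + w^2 - 58*w - 112)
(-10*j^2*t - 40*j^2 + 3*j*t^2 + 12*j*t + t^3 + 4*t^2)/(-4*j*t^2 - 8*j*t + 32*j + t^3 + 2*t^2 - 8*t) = (-10*j^2 + 3*j*t + t^2)/(-4*j*t + 8*j + t^2 - 2*t)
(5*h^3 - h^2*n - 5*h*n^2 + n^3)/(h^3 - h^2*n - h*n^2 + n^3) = (5*h - n)/(h - n)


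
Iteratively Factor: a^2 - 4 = (a + 2)*(a - 2)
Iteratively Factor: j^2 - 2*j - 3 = (j - 3)*(j + 1)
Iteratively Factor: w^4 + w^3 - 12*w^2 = (w)*(w^3 + w^2 - 12*w) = w*(w - 3)*(w^2 + 4*w) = w*(w - 3)*(w + 4)*(w)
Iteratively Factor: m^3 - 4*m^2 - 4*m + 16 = (m + 2)*(m^2 - 6*m + 8) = (m - 4)*(m + 2)*(m - 2)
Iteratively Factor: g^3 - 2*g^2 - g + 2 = (g - 1)*(g^2 - g - 2) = (g - 1)*(g + 1)*(g - 2)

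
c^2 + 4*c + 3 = (c + 1)*(c + 3)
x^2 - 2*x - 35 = (x - 7)*(x + 5)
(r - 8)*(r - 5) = r^2 - 13*r + 40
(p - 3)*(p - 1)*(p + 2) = p^3 - 2*p^2 - 5*p + 6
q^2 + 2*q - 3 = (q - 1)*(q + 3)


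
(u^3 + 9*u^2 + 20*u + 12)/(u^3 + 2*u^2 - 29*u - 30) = (u + 2)/(u - 5)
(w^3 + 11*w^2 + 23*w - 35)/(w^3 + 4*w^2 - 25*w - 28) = (w^2 + 4*w - 5)/(w^2 - 3*w - 4)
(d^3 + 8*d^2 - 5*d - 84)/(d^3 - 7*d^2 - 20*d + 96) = (d + 7)/(d - 8)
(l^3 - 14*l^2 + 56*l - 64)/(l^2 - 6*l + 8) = l - 8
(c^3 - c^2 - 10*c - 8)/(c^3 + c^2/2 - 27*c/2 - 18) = 2*(c^2 + 3*c + 2)/(2*c^2 + 9*c + 9)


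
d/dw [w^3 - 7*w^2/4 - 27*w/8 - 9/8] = 3*w^2 - 7*w/2 - 27/8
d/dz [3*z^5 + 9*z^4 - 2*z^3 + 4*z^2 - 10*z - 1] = 15*z^4 + 36*z^3 - 6*z^2 + 8*z - 10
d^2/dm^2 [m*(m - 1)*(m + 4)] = 6*m + 6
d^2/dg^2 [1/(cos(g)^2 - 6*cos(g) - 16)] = (8*sin(g)^4 - 204*sin(g)^2 - 147*cos(g) - 9*cos(3*g) - 12)/(2*(sin(g)^2 + 6*cos(g) + 15)^3)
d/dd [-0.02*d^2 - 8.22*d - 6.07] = -0.04*d - 8.22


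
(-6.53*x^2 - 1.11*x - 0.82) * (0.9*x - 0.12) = -5.877*x^3 - 0.2154*x^2 - 0.6048*x + 0.0984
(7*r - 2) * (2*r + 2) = 14*r^2 + 10*r - 4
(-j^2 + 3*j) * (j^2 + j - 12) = -j^4 + 2*j^3 + 15*j^2 - 36*j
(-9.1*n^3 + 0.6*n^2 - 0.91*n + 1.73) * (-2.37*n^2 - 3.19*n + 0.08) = 21.567*n^5 + 27.607*n^4 - 0.4853*n^3 - 1.1492*n^2 - 5.5915*n + 0.1384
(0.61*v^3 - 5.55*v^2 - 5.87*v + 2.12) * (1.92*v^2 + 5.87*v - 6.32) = 1.1712*v^5 - 7.0753*v^4 - 47.7041*v^3 + 4.6895*v^2 + 49.5428*v - 13.3984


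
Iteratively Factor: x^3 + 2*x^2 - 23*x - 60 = (x + 4)*(x^2 - 2*x - 15) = (x + 3)*(x + 4)*(x - 5)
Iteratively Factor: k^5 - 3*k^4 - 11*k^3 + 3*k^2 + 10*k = (k - 1)*(k^4 - 2*k^3 - 13*k^2 - 10*k) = (k - 1)*(k + 1)*(k^3 - 3*k^2 - 10*k) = (k - 1)*(k + 1)*(k + 2)*(k^2 - 5*k) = (k - 5)*(k - 1)*(k + 1)*(k + 2)*(k)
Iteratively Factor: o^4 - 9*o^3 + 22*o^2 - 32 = (o - 4)*(o^3 - 5*o^2 + 2*o + 8) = (o - 4)^2*(o^2 - o - 2) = (o - 4)^2*(o - 2)*(o + 1)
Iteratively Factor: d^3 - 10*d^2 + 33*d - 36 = (d - 4)*(d^2 - 6*d + 9) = (d - 4)*(d - 3)*(d - 3)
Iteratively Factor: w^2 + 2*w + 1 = (w + 1)*(w + 1)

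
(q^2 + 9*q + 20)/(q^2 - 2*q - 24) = (q + 5)/(q - 6)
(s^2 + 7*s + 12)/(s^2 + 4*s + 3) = (s + 4)/(s + 1)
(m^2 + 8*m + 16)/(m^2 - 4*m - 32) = (m + 4)/(m - 8)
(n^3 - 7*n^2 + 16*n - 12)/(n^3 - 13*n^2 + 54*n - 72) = (n^2 - 4*n + 4)/(n^2 - 10*n + 24)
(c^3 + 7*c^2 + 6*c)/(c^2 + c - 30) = c*(c + 1)/(c - 5)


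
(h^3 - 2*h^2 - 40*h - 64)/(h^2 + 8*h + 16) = (h^2 - 6*h - 16)/(h + 4)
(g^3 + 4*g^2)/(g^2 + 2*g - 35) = g^2*(g + 4)/(g^2 + 2*g - 35)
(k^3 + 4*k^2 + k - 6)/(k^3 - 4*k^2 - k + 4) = (k^2 + 5*k + 6)/(k^2 - 3*k - 4)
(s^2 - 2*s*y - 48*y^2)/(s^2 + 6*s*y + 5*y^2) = (s^2 - 2*s*y - 48*y^2)/(s^2 + 6*s*y + 5*y^2)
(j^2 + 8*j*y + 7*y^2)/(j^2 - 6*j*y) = (j^2 + 8*j*y + 7*y^2)/(j*(j - 6*y))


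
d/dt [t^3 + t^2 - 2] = t*(3*t + 2)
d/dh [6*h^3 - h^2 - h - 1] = 18*h^2 - 2*h - 1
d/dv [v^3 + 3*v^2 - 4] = 3*v*(v + 2)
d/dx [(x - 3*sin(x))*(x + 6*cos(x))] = -(x - 3*sin(x))*(6*sin(x) - 1) - (x + 6*cos(x))*(3*cos(x) - 1)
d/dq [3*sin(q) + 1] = 3*cos(q)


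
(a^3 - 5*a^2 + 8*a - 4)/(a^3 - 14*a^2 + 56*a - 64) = (a^2 - 3*a + 2)/(a^2 - 12*a + 32)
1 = 1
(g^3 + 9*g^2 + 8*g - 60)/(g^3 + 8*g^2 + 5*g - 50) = (g + 6)/(g + 5)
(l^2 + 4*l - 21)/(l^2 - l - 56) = (l - 3)/(l - 8)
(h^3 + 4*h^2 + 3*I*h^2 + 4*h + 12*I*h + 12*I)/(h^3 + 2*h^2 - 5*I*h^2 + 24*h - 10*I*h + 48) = (h + 2)/(h - 8*I)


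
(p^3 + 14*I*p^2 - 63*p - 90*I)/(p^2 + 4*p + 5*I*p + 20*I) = (p^2 + 9*I*p - 18)/(p + 4)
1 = 1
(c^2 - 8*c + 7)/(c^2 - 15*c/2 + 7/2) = 2*(c - 1)/(2*c - 1)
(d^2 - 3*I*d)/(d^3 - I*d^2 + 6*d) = 1/(d + 2*I)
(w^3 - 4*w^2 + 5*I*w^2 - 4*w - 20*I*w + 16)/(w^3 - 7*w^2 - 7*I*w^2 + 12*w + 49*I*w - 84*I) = (w^2 + 5*I*w - 4)/(w^2 - w*(3 + 7*I) + 21*I)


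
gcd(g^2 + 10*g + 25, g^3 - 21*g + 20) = g + 5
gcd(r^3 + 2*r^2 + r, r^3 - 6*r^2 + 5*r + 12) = r + 1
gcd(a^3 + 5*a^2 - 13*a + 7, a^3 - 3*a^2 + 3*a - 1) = a^2 - 2*a + 1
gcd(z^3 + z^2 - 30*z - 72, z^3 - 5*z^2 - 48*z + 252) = z - 6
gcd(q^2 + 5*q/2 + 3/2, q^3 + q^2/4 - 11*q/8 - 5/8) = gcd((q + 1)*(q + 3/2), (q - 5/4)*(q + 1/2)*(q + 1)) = q + 1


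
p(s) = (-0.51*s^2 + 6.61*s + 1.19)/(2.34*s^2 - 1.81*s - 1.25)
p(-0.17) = -0.06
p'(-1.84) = -0.47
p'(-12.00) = -0.02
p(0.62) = -3.46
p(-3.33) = -0.86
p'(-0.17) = -7.58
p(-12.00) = -0.42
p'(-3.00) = -0.19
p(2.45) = 1.71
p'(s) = (1.81 - 4.68*s)*(-0.51*s^2 + 6.61*s + 1.19)/(2.34*s^2 - 1.81*s - 1.25)^2 + (6.61 - 1.02*s)/(2.34*s^2 - 1.81*s - 1.25) = (-14.5443*s^2 - 4.2942*s - 6.1086)/(5.4756*s^4 - 8.4708*s^3 - 2.5739*s^2 + 4.525*s + 1.5625)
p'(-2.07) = -0.38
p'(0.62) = -6.62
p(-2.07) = -1.17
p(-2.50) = -1.03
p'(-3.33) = -0.16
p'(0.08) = -3.44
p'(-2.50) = -0.27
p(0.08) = -1.24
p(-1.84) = -1.27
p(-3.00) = -0.92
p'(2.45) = -1.49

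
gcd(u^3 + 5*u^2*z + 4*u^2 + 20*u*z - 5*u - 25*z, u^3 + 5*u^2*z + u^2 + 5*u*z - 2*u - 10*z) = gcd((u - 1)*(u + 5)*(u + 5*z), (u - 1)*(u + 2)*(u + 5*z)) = u^2 + 5*u*z - u - 5*z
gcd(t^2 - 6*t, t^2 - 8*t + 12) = t - 6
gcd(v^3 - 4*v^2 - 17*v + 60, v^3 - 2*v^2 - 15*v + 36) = v^2 + v - 12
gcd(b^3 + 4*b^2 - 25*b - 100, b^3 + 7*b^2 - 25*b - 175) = b^2 - 25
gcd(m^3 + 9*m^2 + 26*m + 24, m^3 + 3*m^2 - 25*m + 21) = 1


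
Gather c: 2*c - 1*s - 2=2*c - s - 2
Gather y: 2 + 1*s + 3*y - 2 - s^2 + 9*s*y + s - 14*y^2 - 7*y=-s^2 + 2*s - 14*y^2 + y*(9*s - 4)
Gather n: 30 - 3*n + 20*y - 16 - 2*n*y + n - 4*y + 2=n*(-2*y - 2) + 16*y + 16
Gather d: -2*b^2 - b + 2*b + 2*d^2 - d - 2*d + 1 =-2*b^2 + b + 2*d^2 - 3*d + 1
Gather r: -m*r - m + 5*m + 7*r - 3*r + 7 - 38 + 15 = 4*m + r*(4 - m) - 16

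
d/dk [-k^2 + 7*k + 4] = 7 - 2*k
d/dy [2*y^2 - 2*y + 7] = 4*y - 2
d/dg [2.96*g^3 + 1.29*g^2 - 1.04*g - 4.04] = 8.88*g^2 + 2.58*g - 1.04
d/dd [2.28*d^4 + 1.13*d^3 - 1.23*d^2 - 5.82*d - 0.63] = 9.12*d^3 + 3.39*d^2 - 2.46*d - 5.82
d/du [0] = 0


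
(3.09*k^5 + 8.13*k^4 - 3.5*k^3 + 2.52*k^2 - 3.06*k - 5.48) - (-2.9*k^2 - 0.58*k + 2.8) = 3.09*k^5 + 8.13*k^4 - 3.5*k^3 + 5.42*k^2 - 2.48*k - 8.28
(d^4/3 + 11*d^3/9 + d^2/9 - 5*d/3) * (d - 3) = d^5/3 + 2*d^4/9 - 32*d^3/9 - 2*d^2 + 5*d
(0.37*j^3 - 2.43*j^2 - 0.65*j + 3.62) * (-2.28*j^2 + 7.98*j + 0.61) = -0.8436*j^5 + 8.493*j^4 - 17.6837*j^3 - 14.9229*j^2 + 28.4911*j + 2.2082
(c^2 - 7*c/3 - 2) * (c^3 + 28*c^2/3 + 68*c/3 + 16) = c^5 + 7*c^4 - 10*c^3/9 - 500*c^2/9 - 248*c/3 - 32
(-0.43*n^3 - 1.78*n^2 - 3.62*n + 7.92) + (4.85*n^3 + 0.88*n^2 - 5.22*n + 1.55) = 4.42*n^3 - 0.9*n^2 - 8.84*n + 9.47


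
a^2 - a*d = a*(a - d)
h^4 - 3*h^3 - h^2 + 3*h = h*(h - 3)*(h - 1)*(h + 1)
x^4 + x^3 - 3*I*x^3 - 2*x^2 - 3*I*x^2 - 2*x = x*(x + 1)*(x - 2*I)*(x - I)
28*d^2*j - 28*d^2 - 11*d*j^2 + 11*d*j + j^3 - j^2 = (-7*d + j)*(-4*d + j)*(j - 1)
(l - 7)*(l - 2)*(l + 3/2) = l^3 - 15*l^2/2 + l/2 + 21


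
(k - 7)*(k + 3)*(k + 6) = k^3 + 2*k^2 - 45*k - 126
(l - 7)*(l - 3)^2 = l^3 - 13*l^2 + 51*l - 63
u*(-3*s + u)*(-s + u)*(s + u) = 3*s^3*u - s^2*u^2 - 3*s*u^3 + u^4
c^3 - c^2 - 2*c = c*(c - 2)*(c + 1)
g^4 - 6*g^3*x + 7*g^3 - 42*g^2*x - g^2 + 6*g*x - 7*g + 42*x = (g - 1)*(g + 1)*(g + 7)*(g - 6*x)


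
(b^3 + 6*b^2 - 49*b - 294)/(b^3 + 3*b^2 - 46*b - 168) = (b + 7)/(b + 4)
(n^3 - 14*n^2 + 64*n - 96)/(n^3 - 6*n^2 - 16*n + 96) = (n - 4)/(n + 4)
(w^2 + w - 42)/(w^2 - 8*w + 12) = (w + 7)/(w - 2)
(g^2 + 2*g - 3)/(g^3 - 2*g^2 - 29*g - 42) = (g - 1)/(g^2 - 5*g - 14)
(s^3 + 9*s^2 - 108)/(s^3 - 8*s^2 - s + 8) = (s^3 + 9*s^2 - 108)/(s^3 - 8*s^2 - s + 8)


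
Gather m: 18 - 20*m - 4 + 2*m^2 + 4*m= 2*m^2 - 16*m + 14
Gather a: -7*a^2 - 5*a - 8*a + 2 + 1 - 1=-7*a^2 - 13*a + 2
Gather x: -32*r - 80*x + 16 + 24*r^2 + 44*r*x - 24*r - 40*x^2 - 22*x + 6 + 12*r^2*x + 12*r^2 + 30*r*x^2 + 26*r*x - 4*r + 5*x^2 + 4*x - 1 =36*r^2 - 60*r + x^2*(30*r - 35) + x*(12*r^2 + 70*r - 98) + 21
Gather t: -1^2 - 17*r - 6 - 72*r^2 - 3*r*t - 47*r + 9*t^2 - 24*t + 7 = -72*r^2 - 64*r + 9*t^2 + t*(-3*r - 24)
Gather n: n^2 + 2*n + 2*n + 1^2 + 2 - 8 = n^2 + 4*n - 5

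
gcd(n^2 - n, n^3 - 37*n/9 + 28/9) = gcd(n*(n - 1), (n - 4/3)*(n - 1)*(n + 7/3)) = n - 1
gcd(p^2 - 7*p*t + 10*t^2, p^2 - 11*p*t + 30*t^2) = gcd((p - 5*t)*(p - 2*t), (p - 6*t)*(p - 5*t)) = p - 5*t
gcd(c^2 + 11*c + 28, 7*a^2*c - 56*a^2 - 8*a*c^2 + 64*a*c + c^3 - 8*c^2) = 1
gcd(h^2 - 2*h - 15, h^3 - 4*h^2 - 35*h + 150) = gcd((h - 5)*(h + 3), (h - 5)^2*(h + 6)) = h - 5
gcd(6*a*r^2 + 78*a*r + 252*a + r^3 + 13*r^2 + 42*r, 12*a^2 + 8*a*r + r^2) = 6*a + r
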